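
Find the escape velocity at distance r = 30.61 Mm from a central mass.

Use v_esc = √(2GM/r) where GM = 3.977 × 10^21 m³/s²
r = 30.61 Mm = 3.061 × 10^7 m
GM = 3.977 × 10^21 m³/s²
2GM/r = 2 × (3.977 × 10^21) / (3.061 × 10^7) = 2.5985 × 10^14 m²/s²
v_esc = √(2GM/r) = 1.61199 × 10^7 m/s ≈ 1.612 × 10^4 km/s

Final answer: 1.612 × 10^4 km/s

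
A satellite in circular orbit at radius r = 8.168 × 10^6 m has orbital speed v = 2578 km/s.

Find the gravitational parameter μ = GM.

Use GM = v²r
r = 8.168 × 10^6 m
v = 2578 km/s = 2.578 × 10^6 m/s
v² = 6.64608 × 10^12 m²/s²
GM = v²r = 6.64608 × 10^12 × 8.168 × 10^6 = 5.42852 × 10^19 m³/s²
GM ≈ 5.429 × 10^19 m³/s²

Final answer: GM = 5.429 × 10^19 m³/s²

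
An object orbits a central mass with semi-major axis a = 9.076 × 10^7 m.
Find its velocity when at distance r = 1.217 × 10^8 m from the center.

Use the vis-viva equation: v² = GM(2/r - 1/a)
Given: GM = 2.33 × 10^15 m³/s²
a = 9.076 × 10^7 m
r = 1.217 × 10^8 m
GM = 2.33 × 10^15 m³/s²
2/r − 1/a = 1.64339 × 10^-8 − 1.10181 × 10^-8 = 5.41578 × 10^-9 m⁻¹
v² = GM (2/r − 1/a) = 1.26188 × 10^7 m²/s²
v = 3552.29 m/s ≈ 3.552 km/s

Final answer: 3.552 km/s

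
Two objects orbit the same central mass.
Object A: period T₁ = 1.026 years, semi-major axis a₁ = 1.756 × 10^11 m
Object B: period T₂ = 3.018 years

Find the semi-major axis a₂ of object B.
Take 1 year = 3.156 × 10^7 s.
T₁ = 1.026 years = 3.23806 × 10^7 s
T₂ = 3.018 years = 9.52481 × 10^7 s
a₁ = 1.756 × 10^11 m
Kepler's third law: (T₂/T₁)² = (a₂/a₁)³  ⇒  a₂ = a₁ (T₂/T₁)^(2/3)
T₂/T₁ = 2.94152
(T₂/T₁)^(2/3) = 2.05296
a₂ = 1.756 × 10^11 m × 2.05296 = 3.605 × 10^11 m ≈ 3.605 × 10^11 m

Final answer: a₂ = 3.605 × 10^11 m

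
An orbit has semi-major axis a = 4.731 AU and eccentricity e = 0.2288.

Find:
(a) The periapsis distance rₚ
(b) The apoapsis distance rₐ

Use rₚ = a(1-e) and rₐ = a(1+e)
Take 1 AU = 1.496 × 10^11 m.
a = 4.731 AU = 7.07758 × 10^11 m
e = 0.2288:  1 − e = 0.7712,  1 + e = 1.2288
(a) rₚ = a(1 − e) = 7.07758 × 10^11 m × 0.7712 = 5.45823 × 10^11 m ≈ 3.649 AU
(b) rₐ = a(1 + e) = 7.07758 × 10^11 m × 1.2288 = 8.69693 × 10^11 m ≈ 5.813 AU

Final answer:
(a) rₚ = 3.649 AU
(b) rₐ = 5.813 AU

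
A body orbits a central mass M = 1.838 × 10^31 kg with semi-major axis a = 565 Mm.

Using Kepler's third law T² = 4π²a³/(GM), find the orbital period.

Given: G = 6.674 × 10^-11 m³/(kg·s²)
M = 1.838 × 10^31 kg
GM = G × M = 6.674 × 10^-11 × 1.838 × 10^31 = 1.22668 × 10^21 m³/s²
a = 565 Mm = 5.65 × 10^8 m
a³ = 1.80362 × 10^26 m³
T = 2π √(a³/GM) = 2π √((1.80362 × 10^26) / (1.22668 × 10^21)) = 2π × 383.448 s
T = 2409.28 s ≈ 40.15 minutes

Final answer: 40.15 minutes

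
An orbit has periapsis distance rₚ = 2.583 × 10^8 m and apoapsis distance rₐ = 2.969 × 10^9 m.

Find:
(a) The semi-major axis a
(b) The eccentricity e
rₚ = 2.583 × 10^8 m
rₐ = 2.969 × 10^9 m
(a) a = (rₚ + rₐ)/2 = 1.61365 × 10^9 m ≈ 1.614 × 10^9 m
(b) e = (rₐ − rₚ)/(rₐ + rₚ) = (2.7107 × 10^9) / (3.2273 × 10^9) = 0.839928

Final answer:
(a) a = 1.614 × 10^9 m
(b) e = 0.8399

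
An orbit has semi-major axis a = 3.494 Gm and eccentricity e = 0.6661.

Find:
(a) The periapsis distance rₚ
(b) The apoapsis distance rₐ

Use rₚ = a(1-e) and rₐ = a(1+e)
a = 3.494 Gm = 3.494 × 10^9 m
e = 0.6661:  1 − e = 0.3339,  1 + e = 1.6661
(a) rₚ = a(1 − e) = 3.494 × 10^9 m × 0.3339 = 1.16665 × 10^9 m ≈ 1.167 Gm
(b) rₐ = a(1 + e) = 3.494 × 10^9 m × 1.6661 = 5.82135 × 10^9 m ≈ 5.821 Gm

Final answer:
(a) rₚ = 1.167 Gm
(b) rₐ = 5.821 Gm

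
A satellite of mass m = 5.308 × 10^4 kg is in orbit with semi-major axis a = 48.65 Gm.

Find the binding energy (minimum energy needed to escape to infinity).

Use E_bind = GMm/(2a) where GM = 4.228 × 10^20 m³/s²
a = 48.65 Gm = 4.865 × 10^10 m
GM = 4.228 × 10^20 m³/s²
m = 5.308 × 10^4 kg
GMm = 4.228 × 10^20 × 53080 = 2.24422 × 10^25 m³·kg/s²
2a = 9.73 × 10^10 m
E_bind = GMm/(2a) = 2.3065 × 10^14 J ≈ 230.6 TJ

Final answer: 230.6 TJ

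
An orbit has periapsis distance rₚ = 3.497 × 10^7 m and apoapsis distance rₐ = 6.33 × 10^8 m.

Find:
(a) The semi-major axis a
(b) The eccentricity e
rₚ = 3.497 × 10^7 m
rₐ = 6.33 × 10^8 m
(a) a = (rₚ + rₐ)/2 = 3.33985 × 10^8 m ≈ 3.34 × 10^8 m
(b) e = (rₐ − rₚ)/(rₐ + rₚ) = (5.9803 × 10^8) / (6.6797 × 10^8) = 0.895295

Final answer:
(a) a = 3.34 × 10^8 m
(b) e = 0.8953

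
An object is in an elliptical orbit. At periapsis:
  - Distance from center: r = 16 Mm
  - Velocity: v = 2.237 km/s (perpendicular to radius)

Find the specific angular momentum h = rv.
r = 16 Mm = 1.6 × 10^7 m
v = 2.237 km/s = 2237 m/s
h = rv = 1.6 × 10^7 × 2237 = 3.5792 × 10^10 m²/s ≈ 3.579 × 10^10 m²/s

Final answer: h = 3.579 × 10^10 m²/s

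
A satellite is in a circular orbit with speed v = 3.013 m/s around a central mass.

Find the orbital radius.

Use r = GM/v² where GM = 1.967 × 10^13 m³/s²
v = 3.013 m/s
GM = 1.967 × 10^13 m³/s²
v² = 9.07817 m²/s²
r = GM/v² = (1.967 × 10^13) / 9.07817 = 2.16674 × 10^12 m ≈ 2.167 × 10^12 m

Final answer: 2.167 × 10^12 m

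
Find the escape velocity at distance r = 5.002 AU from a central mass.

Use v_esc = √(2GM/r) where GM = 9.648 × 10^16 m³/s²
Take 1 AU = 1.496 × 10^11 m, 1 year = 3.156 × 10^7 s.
r = 5.002 AU = 7.48299 × 10^11 m
GM = 9.648 × 10^16 m³/s²
2GM/r = 2 × (9.648 × 10^16) / (7.48299 × 10^11) = 257865 m²/s²
v_esc = √(2GM/r) = 507.804 m/s ≈ 0.1071 AU/year

Final answer: 0.1071 AU/year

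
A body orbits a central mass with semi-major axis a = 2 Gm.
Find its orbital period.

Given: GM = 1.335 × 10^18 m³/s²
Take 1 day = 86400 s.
a = 2 Gm = 2 × 10^9 m
GM = 1.335 × 10^18 m³/s²
a³ = 8 × 10^27 m³
T = 2π √(a³/GM) = 2π √((8 × 10^27) / (1.335 × 10^18)) = 2π × 77411.3 s
T = 486390 s ≈ 5.63 days

Final answer: 5.63 days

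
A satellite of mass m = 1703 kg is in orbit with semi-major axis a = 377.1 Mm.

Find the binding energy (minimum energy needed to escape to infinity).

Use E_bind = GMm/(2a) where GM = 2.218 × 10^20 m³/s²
a = 377.1 Mm = 3.771 × 10^8 m
GM = 2.218 × 10^20 m³/s²
m = 1703 kg
GMm = 2.218 × 10^20 × 1703 = 3.77725 × 10^23 m³·kg/s²
2a = 7.542 × 10^8 m
E_bind = GMm/(2a) = 5.00829 × 10^14 J ≈ 500.8 TJ

Final answer: 500.8 TJ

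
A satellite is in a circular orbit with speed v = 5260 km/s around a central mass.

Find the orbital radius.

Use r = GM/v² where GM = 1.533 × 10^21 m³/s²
v = 5260 km/s = 5.26 × 10^6 m/s
GM = 1.533 × 10^21 m³/s²
v² = 2.76676 × 10^13 m²/s²
r = GM/v² = (1.533 × 10^21) / (2.76676 × 10^13) = 5.54078 × 10^7 m ≈ 55.41 Mm

Final answer: 55.41 Mm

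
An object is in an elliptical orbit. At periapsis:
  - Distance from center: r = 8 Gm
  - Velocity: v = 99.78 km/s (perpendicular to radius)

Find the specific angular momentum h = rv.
r = 8 Gm = 8 × 10^9 m
v = 99.78 km/s = 99780 m/s
h = rv = 8 × 10^9 × 99780 = 7.9824 × 10^14 m²/s ≈ 7.982 × 10^14 m²/s

Final answer: h = 7.982 × 10^14 m²/s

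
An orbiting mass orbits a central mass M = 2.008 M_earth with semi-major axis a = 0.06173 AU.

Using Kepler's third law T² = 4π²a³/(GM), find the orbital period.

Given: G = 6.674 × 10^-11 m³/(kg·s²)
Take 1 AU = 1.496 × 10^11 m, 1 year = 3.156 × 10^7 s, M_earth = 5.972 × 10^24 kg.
M = 2.008 M_earth = 1.19918 × 10^25 kg
GM = G × M = 6.674 × 10^-11 × 1.19918 × 10^25 = 8.00331 × 10^14 m³/s²
a = 0.06173 AU = 9.23481 × 10^9 m
a³ = 7.8756 × 10^29 m³
T = 2π √(a³/GM) = 2π √((7.8756 × 10^29) / (8.00331 × 10^14)) = 2π × 3.13695 × 10^7 s
T = 1.971 × 10^8 s ≈ 6.245 years

Final answer: 6.245 years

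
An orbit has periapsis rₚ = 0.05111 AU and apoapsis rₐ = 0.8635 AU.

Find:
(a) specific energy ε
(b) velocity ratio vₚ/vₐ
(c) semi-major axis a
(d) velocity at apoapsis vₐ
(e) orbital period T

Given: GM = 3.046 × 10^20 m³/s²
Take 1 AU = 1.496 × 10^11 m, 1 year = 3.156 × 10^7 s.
rₚ = 0.05111 AU = 7.64606 × 10^9 m
rₐ = 0.8635 AU = 1.2918 × 10^11 m
GM = 3.046 × 10^20 m³/s²
a = (rₚ + rₐ)/2 = 6.84128 × 10^10 m
e = (rₐ − rₚ)/(rₐ + rₚ) = (1.21534 × 10^11) / (1.36826 × 10^11) = 0.888237
(a) 2a = 1.36826 × 10^11 m;  ε = −GM/(2a) = -2.22619 × 10^9 J/kg ≈ -2.226 GJ/kg
(b) vₚ/vₐ = rₐ/rₚ (angular momentum) = (1.2918 × 10^11) / (7.64606 × 10^9) = 16.8949 ≈ 16.89
(c) a = 6.84128 × 10^10 m ≈ 0.4573 AU
(d) vₐ² = GM (2/rₐ − 1/a) = 3.046 × 10^20 × (1.54823 × 10^-11 − 1.46171 × 10^-11) = 2.63534 × 10^8 m²/s²;  vₐ = 16233.7 m/s ≈ 3.425 AU/year
(e) a³ = 3.20194 × 10^32 m³;  T = 2π √(a³/GM) = 2π × 1.02528 × 10^6 s = 6.44201 × 10^6 s ≈ 0.2041 years

Final answer:
(a) specific energy ε = -2.226 GJ/kg
(b) velocity ratio vₚ/vₐ = 16.89
(c) semi-major axis a = 0.4573 AU
(d) velocity at apoapsis vₐ = 3.425 AU/year
(e) orbital period T = 0.2041 years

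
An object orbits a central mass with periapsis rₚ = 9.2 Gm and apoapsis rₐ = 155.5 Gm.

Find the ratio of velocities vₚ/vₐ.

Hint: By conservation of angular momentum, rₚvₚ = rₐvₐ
rₚ = 9.2 Gm = 9.2 × 10^9 m
rₐ = 155.5 Gm = 1.555 × 10^11 m
rₚvₚ = rₐvₐ  ⇒  vₚ/vₐ = rₐ/rₚ
vₚ/vₐ = (1.555 × 10^11) / (9.2 × 10^9) = 16.9022

Final answer: vₚ/vₐ = 16.9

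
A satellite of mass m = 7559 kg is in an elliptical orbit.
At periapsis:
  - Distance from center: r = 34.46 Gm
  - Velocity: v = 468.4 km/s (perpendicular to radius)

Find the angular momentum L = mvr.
r = 34.46 Gm = 3.446 × 10^10 m
v = 468.4 km/s = 468400 m/s
vr = 468400 × 3.446 × 10^10 = 1.61411 × 10^16 m²/s
L = m × vr = 7559 × 1.61411 × 10^16 = 1.2201 × 10^20 kg·m²/s ≈ 1.22 × 10^20 kg·m²/s

Final answer: L = 1.22 × 10^20 kg·m²/s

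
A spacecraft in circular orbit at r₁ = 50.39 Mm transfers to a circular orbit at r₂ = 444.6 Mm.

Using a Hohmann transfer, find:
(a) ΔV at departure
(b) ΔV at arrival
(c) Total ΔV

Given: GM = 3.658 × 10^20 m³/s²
r₁ = 50.39 Mm = 5.039 × 10^7 m
r₂ = 444.6 Mm = 4.446 × 10^8 m
GM = 3.658 × 10^20 m³/s²
Transfer ellipse: a_t = (r₁ + r₂)/2 = 2.47495 × 10^8 m
Circular speed at r₁: v₁ = √(GM/r₁) = 2.69432 × 10^6 m/s
Transfer speed at r₁ (periapsis): v₁ₜ = √(GM(2/r₁ − 1/a_t)) = 3.6112 × 10^6 m/s
(a) ΔV₁ = v₁ₜ − v₁ = 916874 m/s ≈ 916.9 km/s
Circular speed at r₂: v₂ = √(GM/r₂) = 907062 m/s
Transfer speed at r₂ (apoapsis): v₂ₜ = √(GM(2/r₂ − 1/a_t)) = 409285 m/s
(b) ΔV₂ = v₂ − v₂ₜ = 497777 m/s ≈ 497.8 km/s
(c) ΔV_total = ΔV₁ + ΔV₂ = 1.41465 × 10^6 m/s ≈ 1415 km/s

Final answer:
(a) ΔV₁ = 916.9 km/s
(b) ΔV₂ = 497.8 km/s
(c) ΔV_total = 1415 km/s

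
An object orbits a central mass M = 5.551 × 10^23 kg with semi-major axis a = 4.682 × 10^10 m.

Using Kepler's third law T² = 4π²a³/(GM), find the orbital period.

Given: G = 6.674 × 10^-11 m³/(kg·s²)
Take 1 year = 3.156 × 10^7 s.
M = 5.551 × 10^23 kg
GM = G × M = 6.674 × 10^-11 × 5.551 × 10^23 = 3.70474 × 10^13 m³/s²
a = 4.682 × 10^10 m
a³ = 1.02635 × 10^32 m³
T = 2π √(a³/GM) = 2π √((1.02635 × 10^32) / (3.70474 × 10^13)) = 2π × 1.66444 × 10^9 s
T = 1.0458 × 10^10 s ≈ 331.4 years

Final answer: 331.4 years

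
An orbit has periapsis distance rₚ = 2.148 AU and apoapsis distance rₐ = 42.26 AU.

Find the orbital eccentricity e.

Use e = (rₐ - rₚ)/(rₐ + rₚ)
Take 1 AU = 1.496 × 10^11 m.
rₚ = 2.148 AU = 3.21341 × 10^11 m
rₐ = 42.26 AU = 6.3221 × 10^12 m
rₐ − rₚ = 6.00076 × 10^12 m
rₐ + rₚ = 6.64344 × 10^12 m
e = (rₐ − rₚ)/(rₐ + rₚ) = 0.903261

Final answer: e = 0.9033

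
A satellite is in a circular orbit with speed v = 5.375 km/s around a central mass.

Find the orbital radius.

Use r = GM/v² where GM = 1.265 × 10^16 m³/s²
v = 5.375 km/s = 5375 m/s
GM = 1.265 × 10^16 m³/s²
v² = 2.88906 × 10^7 m²/s²
r = GM/v² = (1.265 × 10^16) / (2.88906 × 10^7) = 4.37858 × 10^8 m ≈ 437.9 Mm

Final answer: 437.9 Mm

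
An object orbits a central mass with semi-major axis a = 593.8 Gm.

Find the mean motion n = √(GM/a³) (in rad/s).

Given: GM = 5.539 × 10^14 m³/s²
a = 593.8 Gm = 5.938 × 10^11 m
GM = 5.539 × 10^14 m³/s²
a³ = 2.09373 × 10^35 m³
GM/a³ = (5.539 × 10^14) / (2.09373 × 10^35) = 2.64552 × 10^-21 s⁻²
n = √(GM/a³) = 5.14346 × 10^-11 rad/s ≈ 5.143 × 10^-11 rad/s

Final answer: n = 5.143 × 10^-11 rad/s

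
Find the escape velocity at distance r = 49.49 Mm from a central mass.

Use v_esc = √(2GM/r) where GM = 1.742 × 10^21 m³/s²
r = 49.49 Mm = 4.949 × 10^7 m
GM = 1.742 × 10^21 m³/s²
2GM/r = 2 × (1.742 × 10^21) / (4.949 × 10^7) = 7.03981 × 10^13 m²/s²
v_esc = √(2GM/r) = 8.39036 × 10^6 m/s ≈ 8390 km/s

Final answer: 8390 km/s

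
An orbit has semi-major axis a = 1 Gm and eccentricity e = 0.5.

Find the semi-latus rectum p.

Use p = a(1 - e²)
a = 1 Gm = 1 × 10^9 m
e = 0.5,  e² = 0.25,  1 − e² = 0.75
p = a(1 − e²) = 1 × 10^9 m × 0.75 = 7.5 × 10^8 m ≈ 750 Mm

Final answer: p = 750 Mm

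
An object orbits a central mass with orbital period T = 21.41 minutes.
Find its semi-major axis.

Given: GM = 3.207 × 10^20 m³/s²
T = 21.41 minutes = 1284.6 s
GM = 3.207 × 10^20 m³/s²
Kepler's third law: a³ = GM T² / (4π²)
T² = 1.6502 × 10^6 s²
a³ = (3.207 × 10^20) × (1.6502 × 10^6) / (4π²) = 1.34053 × 10^25 m³
a = (a³)^(1/3) = 2.37552 × 10^8 m ≈ 2.376 × 10^8 m

Final answer: 2.376 × 10^8 m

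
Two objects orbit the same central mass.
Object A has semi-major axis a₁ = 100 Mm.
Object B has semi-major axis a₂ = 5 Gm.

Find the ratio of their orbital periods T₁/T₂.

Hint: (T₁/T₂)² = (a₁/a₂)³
a₁ = 100 Mm = 1 × 10^8 m
a₂ = 5 Gm = 5 × 10^9 m
a₁/a₂ = 0.02
T₁/T₂ = (a₁/a₂)^(3/2) = (0.02)^1.5 = 0.00282843

Final answer: T₁/T₂ = 0.002828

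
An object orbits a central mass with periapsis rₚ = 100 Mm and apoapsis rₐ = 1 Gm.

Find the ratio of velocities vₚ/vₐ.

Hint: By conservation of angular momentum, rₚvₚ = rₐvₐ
rₚ = 100 Mm = 1 × 10^8 m
rₐ = 1 Gm = 1 × 10^9 m
rₚvₚ = rₐvₐ  ⇒  vₚ/vₐ = rₐ/rₚ
vₚ/vₐ = (1 × 10^9) / (1 × 10^8) = 10

Final answer: vₚ/vₐ = 10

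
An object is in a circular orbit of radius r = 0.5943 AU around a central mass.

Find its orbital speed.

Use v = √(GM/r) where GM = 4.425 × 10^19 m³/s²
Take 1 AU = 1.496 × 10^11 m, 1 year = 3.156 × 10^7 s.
r = 0.5943 AU = 8.89073 × 10^10 m
GM = 4.425 × 10^19 m³/s²
GM/r = (4.425 × 10^19) / (8.89073 × 10^10) = 4.9771 × 10^8 m²/s²
v = √(GM/r) = 22309.4 m/s ≈ 4.706 AU/year

Final answer: 4.706 AU/year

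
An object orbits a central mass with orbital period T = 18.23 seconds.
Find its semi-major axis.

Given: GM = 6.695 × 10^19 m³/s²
T = 18.23 seconds
GM = 6.695 × 10^19 m³/s²
Kepler's third law: a³ = GM T² / (4π²)
T² = 332.333 s²
a³ = (6.695 × 10^19) × 332.333 / (4π²) = 5.63591 × 10^20 m³
a = (a³)^(1/3) = 8.26015 × 10^6 m ≈ 8.26 Mm

Final answer: 8.26 Mm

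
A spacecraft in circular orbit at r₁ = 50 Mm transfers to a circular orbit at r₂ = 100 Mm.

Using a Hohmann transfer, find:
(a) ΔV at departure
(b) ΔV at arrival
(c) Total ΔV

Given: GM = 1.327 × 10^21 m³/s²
r₁ = 50 Mm = 5 × 10^7 m
r₂ = 100 Mm = 1 × 10^8 m
GM = 1.327 × 10^21 m³/s²
Transfer ellipse: a_t = (r₁ + r₂)/2 = 7.5 × 10^7 m
Circular speed at r₁: v₁ = √(GM/r₁) = 5.1517 × 10^6 m/s
Transfer speed at r₁ (periapsis): v₁ₜ = √(GM(2/r₁ − 1/a_t)) = 5.94867 × 10^6 m/s
(a) ΔV₁ = v₁ₜ − v₁ = 796971 m/s ≈ 797 km/s
Circular speed at r₂: v₂ = √(GM/r₂) = 3.6428 × 10^6 m/s
Transfer speed at r₂ (apoapsis): v₂ₜ = √(GM(2/r₂ − 1/a_t)) = 2.97433 × 10^6 m/s
(b) ΔV₂ = v₂ − v₂ₜ = 668466 m/s ≈ 668.5 km/s
(c) ΔV_total = ΔV₁ + ΔV₂ = 1.46544 × 10^6 m/s ≈ 1465 km/s

Final answer:
(a) ΔV₁ = 797 km/s
(b) ΔV₂ = 668.5 km/s
(c) ΔV_total = 1465 km/s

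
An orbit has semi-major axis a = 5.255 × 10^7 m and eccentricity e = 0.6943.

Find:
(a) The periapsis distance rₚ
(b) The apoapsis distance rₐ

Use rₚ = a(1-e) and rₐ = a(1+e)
a = 5.255 × 10^7 m
e = 0.6943:  1 − e = 0.3057,  1 + e = 1.6943
(a) rₚ = a(1 − e) = 5.255 × 10^7 m × 0.3057 = 1.60645 × 10^7 m ≈ 1.606 × 10^7 m
(b) rₐ = a(1 + e) = 5.255 × 10^7 m × 1.6943 = 8.90355 × 10^7 m ≈ 8.904 × 10^7 m

Final answer:
(a) rₚ = 1.606 × 10^7 m
(b) rₐ = 8.904 × 10^7 m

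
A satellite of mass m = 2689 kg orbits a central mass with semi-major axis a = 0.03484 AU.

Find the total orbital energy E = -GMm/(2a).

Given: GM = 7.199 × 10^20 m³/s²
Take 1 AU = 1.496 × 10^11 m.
a = 0.03484 AU = 5.21206 × 10^9 m
GM = 7.199 × 10^20 m³/s²
2a = 1.04241 × 10^10 m
GMm = 7.199 × 10^20 × 2689 = 1.93581 × 10^24 m³·kg/s²
E = −GMm/(2a) = -1.85705 × 10^14 J ≈ -185.7 TJ

Final answer: -185.7 TJ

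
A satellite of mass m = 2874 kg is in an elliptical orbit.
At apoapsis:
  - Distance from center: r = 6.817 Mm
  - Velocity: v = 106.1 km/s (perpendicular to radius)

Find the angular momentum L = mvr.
r = 6.817 Mm = 6.817 × 10^6 m
v = 106.1 km/s = 106100 m/s
vr = 106100 × 6.817 × 10^6 = 7.23284 × 10^11 m²/s
L = m × vr = 2874 × 7.23284 × 10^11 = 2.07872 × 10^15 kg·m²/s ≈ 2.079 × 10^15 kg·m²/s

Final answer: L = 2.079 × 10^15 kg·m²/s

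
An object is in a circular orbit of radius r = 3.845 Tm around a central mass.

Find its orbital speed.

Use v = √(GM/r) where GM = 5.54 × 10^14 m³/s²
r = 3.845 Tm = 3.845 × 10^12 m
GM = 5.54 × 10^14 m³/s²
GM/r = (5.54 × 10^14) / (3.845 × 10^12) = 144.083 m²/s²
v = √(GM/r) = 12.0035 m/s ≈ 12 m/s

Final answer: 12 m/s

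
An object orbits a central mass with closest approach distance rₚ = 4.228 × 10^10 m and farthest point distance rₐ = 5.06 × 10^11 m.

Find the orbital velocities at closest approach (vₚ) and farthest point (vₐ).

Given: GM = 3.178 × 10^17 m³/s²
rₚ = 4.228 × 10^10 m
rₐ = 5.06 × 10^11 m
GM = 3.178 × 10^17 m³/s²
a = (rₚ + rₐ)/2 = 2.7414 × 10^11 m
Vis-viva: v² = GM (2/r − 1/a)
vₚ² = 3.178 × 10^17 × (4.73037 × 10^-11 − 3.64777 × 10^-12) = 1.38739 × 10^7 m²/s²
vₚ = 3724.76 m/s ≈ 3.725 km/s
vₐ² = 3.178 × 10^17 × (3.95257 × 10^-12 − 3.64777 × 10^-12) = 96864.8 m²/s²
vₐ = 311.231 m/s ≈ 311.2 m/s

Final answer: vₚ = 3.725 km/s, vₐ = 311.2 m/s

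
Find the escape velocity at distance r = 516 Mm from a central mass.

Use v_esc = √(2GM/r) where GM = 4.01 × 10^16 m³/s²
r = 516 Mm = 5.16 × 10^8 m
GM = 4.01 × 10^16 m³/s²
2GM/r = 2 × (4.01 × 10^16) / (5.16 × 10^8) = 1.55426 × 10^8 m²/s²
v_esc = √(2GM/r) = 12467 m/s ≈ 12.47 km/s

Final answer: 12.47 km/s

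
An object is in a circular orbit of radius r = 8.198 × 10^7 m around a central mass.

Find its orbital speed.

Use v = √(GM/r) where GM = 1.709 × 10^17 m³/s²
r = 8.198 × 10^7 m
GM = 1.709 × 10^17 m³/s²
GM/r = (1.709 × 10^17) / (8.198 × 10^7) = 2.08465 × 10^9 m²/s²
v = √(GM/r) = 45658 m/s ≈ 45.66 km/s

Final answer: 45.66 km/s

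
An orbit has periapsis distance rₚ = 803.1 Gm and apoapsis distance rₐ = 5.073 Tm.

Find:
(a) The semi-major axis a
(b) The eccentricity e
rₚ = 803.1 Gm = 8.031 × 10^11 m
rₐ = 5.073 Tm = 5.073 × 10^12 m
(a) a = (rₚ + rₐ)/2 = 2.93805 × 10^12 m ≈ 2.938 Tm
(b) e = (rₐ − rₚ)/(rₐ + rₚ) = (4.2699 × 10^12) / (5.8761 × 10^12) = 0.726655

Final answer:
(a) a = 2.938 Tm
(b) e = 0.7267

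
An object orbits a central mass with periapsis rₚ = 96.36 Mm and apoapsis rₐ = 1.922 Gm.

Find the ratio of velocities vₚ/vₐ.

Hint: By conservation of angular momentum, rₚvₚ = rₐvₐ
rₚ = 96.36 Mm = 9.636 × 10^7 m
rₐ = 1.922 Gm = 1.922 × 10^9 m
rₚvₚ = rₐvₐ  ⇒  vₚ/vₐ = rₐ/rₚ
vₚ/vₐ = (1.922 × 10^9) / (9.636 × 10^7) = 19.946

Final answer: vₚ/vₐ = 19.95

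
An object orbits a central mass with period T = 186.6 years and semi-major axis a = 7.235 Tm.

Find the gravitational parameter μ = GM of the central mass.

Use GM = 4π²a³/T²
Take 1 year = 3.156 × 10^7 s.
T = 186.6 years = 5.8891 × 10^9 s
a = 7.235 Tm = 7.235 × 10^12 m
a³ = 3.78718 × 10^38 m³
T² = 3.46815 × 10^19 s²
GM = 4π² × (3.78718 × 10^38) / (3.46815 × 10^19) = 4.311 × 10^20 m³/s²
GM ≈ 4.311 × 10^20 m³/s²

Final answer: GM = 4.311 × 10^20 m³/s²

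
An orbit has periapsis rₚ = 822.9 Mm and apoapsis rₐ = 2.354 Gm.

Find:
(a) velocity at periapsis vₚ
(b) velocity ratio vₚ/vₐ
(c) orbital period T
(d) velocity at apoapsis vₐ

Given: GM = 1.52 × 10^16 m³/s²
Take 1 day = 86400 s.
rₚ = 822.9 Mm = 8.229 × 10^8 m
rₐ = 2.354 Gm = 2.354 × 10^9 m
GM = 1.52 × 10^16 m³/s²
a = (rₚ + rₐ)/2 = 1.58845 × 10^9 m
e = (rₐ − rₚ)/(rₐ + rₚ) = (1.5311 × 10^9) / (3.1769 × 10^9) = 0.481948
(a) vₚ² = GM (2/rₚ − 1/a) = 1.52 × 10^16 × (2.43043 × 10^-9 − 6.29545 × 10^-10) = 2.73734 × 10^7 m²/s²;  vₚ = 5231.96 m/s ≈ 5.232 km/s
(b) vₚ/vₐ = rₐ/rₚ (angular momentum) = (2.354 × 10^9) / (8.229 × 10^8) = 2.86061 ≈ 2.861
(c) a³ = 4.00793 × 10^27 m³;  T = 2π √(a³/GM) = 2π × 513498 s = 3.2264 × 10^6 s ≈ 37.34 days
(d) vₐ² = GM (2/rₐ − 1/a) = 1.52 × 10^16 × (8.49618 × 10^-10 − 6.29545 × 10^-10) = 3.34511 × 10^6 m²/s²;  vₐ = 1828.96 m/s ≈ 1.829 km/s

Final answer:
(a) velocity at periapsis vₚ = 5.232 km/s
(b) velocity ratio vₚ/vₐ = 2.861
(c) orbital period T = 37.34 days
(d) velocity at apoapsis vₐ = 1.829 km/s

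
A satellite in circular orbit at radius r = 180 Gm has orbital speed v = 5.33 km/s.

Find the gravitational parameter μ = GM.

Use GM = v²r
r = 180 Gm = 1.8 × 10^11 m
v = 5.33 km/s = 5330 m/s
v² = 2.84089 × 10^7 m²/s²
GM = v²r = 2.84089 × 10^7 × 1.8 × 10^11 = 5.1136 × 10^18 m³/s²
GM ≈ 5.114 × 10^18 m³/s²

Final answer: GM = 5.114 × 10^18 m³/s²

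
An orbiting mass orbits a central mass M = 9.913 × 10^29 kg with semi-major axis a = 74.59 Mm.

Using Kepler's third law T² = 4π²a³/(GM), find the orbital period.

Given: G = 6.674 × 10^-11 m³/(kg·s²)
M = 9.913 × 10^29 kg
GM = G × M = 6.674 × 10^-11 × 9.913 × 10^29 = 6.61594 × 10^19 m³/s²
a = 74.59 Mm = 7.459 × 10^7 m
a³ = 4.14994 × 10^23 m³
T = 2π √(a³/GM) = 2π √((4.14994 × 10^23) / (6.61594 × 10^19)) = 2π × 79.2 s
T = 497.628 s ≈ 8.294 minutes

Final answer: 8.294 minutes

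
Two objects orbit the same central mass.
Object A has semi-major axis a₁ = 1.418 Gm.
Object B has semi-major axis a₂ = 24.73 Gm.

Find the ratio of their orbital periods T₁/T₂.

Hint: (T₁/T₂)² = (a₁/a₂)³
a₁ = 1.418 Gm = 1.418 × 10^9 m
a₂ = 24.73 Gm = 2.473 × 10^10 m
a₁/a₂ = 0.0573393
T₁/T₂ = (a₁/a₂)^(3/2) = (0.0573393)^1.5 = 0.0137302

Final answer: T₁/T₂ = 0.01373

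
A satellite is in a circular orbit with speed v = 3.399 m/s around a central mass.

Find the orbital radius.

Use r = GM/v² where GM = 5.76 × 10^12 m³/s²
v = 3.399 m/s
GM = 5.76 × 10^12 m³/s²
v² = 11.5532 m²/s²
r = GM/v² = (5.76 × 10^12) / 11.5532 = 4.98563 × 10^11 m ≈ 4.986 × 10^11 m

Final answer: 4.986 × 10^11 m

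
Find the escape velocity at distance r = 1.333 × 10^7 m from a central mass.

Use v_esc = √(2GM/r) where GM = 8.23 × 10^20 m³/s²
r = 1.333 × 10^7 m
GM = 8.23 × 10^20 m³/s²
2GM/r = 2 × (8.23 × 10^20) / (1.333 × 10^7) = 1.23481 × 10^14 m²/s²
v_esc = √(2GM/r) = 1.11122 × 10^7 m/s ≈ 1.111 × 10^4 km/s

Final answer: 1.111 × 10^4 km/s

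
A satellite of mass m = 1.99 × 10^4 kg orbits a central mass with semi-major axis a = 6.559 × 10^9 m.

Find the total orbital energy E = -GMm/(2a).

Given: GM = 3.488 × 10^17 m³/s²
a = 6.559 × 10^9 m
GM = 3.488 × 10^17 m³/s²
2a = 1.3118 × 10^10 m
GMm = 3.488 × 10^17 × 19900 = 6.94112 × 10^21 m³·kg/s²
E = −GMm/(2a) = -5.29129 × 10^11 J ≈ -529.1 GJ

Final answer: -529.1 GJ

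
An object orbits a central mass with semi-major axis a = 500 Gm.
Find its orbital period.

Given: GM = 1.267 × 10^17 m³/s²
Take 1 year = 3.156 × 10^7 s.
a = 500 Gm = 5 × 10^11 m
GM = 1.267 × 10^17 m³/s²
a³ = 1.25 × 10^35 m³
T = 2π √(a³/GM) = 2π √((1.25 × 10^35) / (1.267 × 10^17)) = 2π × 9.93269 × 10^8 s
T = 6.24089 × 10^9 s ≈ 197.7 years

Final answer: 197.7 years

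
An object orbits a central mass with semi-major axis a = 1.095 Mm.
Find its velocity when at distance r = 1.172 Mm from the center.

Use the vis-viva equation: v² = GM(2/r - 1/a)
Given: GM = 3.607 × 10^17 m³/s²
a = 1.095 Mm = 1.095 × 10^6 m
r = 1.172 Mm = 1.172 × 10^6 m
GM = 3.607 × 10^17 m³/s²
2/r − 1/a = 1.70648 × 10^-6 − 9.13242 × 10^-7 = 7.93243 × 10^-7 m⁻¹
v² = GM (2/r − 1/a) = 2.86123 × 10^11 m²/s²
v = 534904 m/s ≈ 534.9 km/s

Final answer: 534.9 km/s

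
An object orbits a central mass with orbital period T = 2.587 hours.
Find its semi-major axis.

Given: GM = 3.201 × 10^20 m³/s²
T = 2.587 hours = 9313.2 s
GM = 3.201 × 10^20 m³/s²
Kepler's third law: a³ = GM T² / (4π²)
T² = 8.67357 × 10^7 s²
a³ = (3.201 × 10^20) × (8.67357 × 10^7) / (4π²) = 7.03273 × 10^26 m³
a = (a³)^(1/3) = 8.89286 × 10^8 m ≈ 889.3 Mm

Final answer: 889.3 Mm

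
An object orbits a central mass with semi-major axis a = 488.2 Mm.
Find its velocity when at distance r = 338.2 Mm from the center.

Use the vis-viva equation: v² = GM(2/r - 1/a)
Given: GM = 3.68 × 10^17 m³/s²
a = 488.2 Mm = 4.882 × 10^8 m
r = 338.2 Mm = 3.382 × 10^8 m
GM = 3.68 × 10^17 m³/s²
2/r − 1/a = 5.91366 × 10^-9 − 2.04834 × 10^-9 = 3.86532 × 10^-9 m⁻¹
v² = GM (2/r − 1/a) = 1.42244 × 10^9 m²/s²
v = 37715.2 m/s ≈ 37.72 km/s

Final answer: 37.72 km/s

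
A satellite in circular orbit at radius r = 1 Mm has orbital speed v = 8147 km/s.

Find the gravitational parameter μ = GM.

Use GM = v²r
r = 1 Mm = 1 × 10^6 m
v = 8147 km/s = 8.147 × 10^6 m/s
v² = 6.63736 × 10^13 m²/s²
GM = v²r = 6.63736 × 10^13 × 1 × 10^6 = 6.63736 × 10^19 m³/s²
GM ≈ 6.637 × 10^19 m³/s²

Final answer: GM = 6.637 × 10^19 m³/s²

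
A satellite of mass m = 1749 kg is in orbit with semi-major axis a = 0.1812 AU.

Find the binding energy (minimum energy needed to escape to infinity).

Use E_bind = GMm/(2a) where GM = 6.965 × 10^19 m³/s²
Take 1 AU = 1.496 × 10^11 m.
a = 0.1812 AU = 2.71075 × 10^10 m
GM = 6.965 × 10^19 m³/s²
m = 1749 kg
GMm = 6.965 × 10^19 × 1749 = 1.21818 × 10^23 m³·kg/s²
2a = 5.4215 × 10^10 m
E_bind = GMm/(2a) = 2.24694 × 10^12 J ≈ 2.247 TJ

Final answer: 2.247 TJ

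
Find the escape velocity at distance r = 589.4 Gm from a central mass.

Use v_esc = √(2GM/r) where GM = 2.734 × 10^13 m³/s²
r = 589.4 Gm = 5.894 × 10^11 m
GM = 2.734 × 10^13 m³/s²
2GM/r = 2 × (2.734 × 10^13) / (5.894 × 10^11) = 92.7723 m²/s²
v_esc = √(2GM/r) = 9.63184 m/s ≈ 9.632 m/s

Final answer: 9.632 m/s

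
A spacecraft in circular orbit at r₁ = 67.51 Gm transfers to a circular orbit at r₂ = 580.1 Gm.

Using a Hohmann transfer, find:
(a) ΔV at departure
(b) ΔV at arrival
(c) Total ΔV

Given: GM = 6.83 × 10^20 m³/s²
r₁ = 67.51 Gm = 6.751 × 10^10 m
r₂ = 580.1 Gm = 5.801 × 10^11 m
GM = 6.83 × 10^20 m³/s²
Transfer ellipse: a_t = (r₁ + r₂)/2 = 3.23805 × 10^11 m
Circular speed at r₁: v₁ = √(GM/r₁) = 100583 m/s
Transfer speed at r₁ (periapsis): v₁ₜ = √(GM(2/r₁ − 1/a_t)) = 134628 m/s
(a) ΔV₁ = v₁ₜ − v₁ = 34044.8 m/s ≈ 34.04 km/s
Circular speed at r₂: v₂ = √(GM/r₂) = 34313 m/s
Transfer speed at r₂ (apoapsis): v₂ₜ = √(GM(2/r₂ − 1/a_t)) = 15667.6 m/s
(b) ΔV₂ = v₂ − v₂ₜ = 18645.5 m/s ≈ 18.65 km/s
(c) ΔV_total = ΔV₁ + ΔV₂ = 52690.2 m/s ≈ 52.69 km/s

Final answer:
(a) ΔV₁ = 34.04 km/s
(b) ΔV₂ = 18.65 km/s
(c) ΔV_total = 52.69 km/s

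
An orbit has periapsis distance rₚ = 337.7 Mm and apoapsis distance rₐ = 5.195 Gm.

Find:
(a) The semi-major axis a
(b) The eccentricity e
rₚ = 337.7 Mm = 3.377 × 10^8 m
rₐ = 5.195 Gm = 5.195 × 10^9 m
(a) a = (rₚ + rₐ)/2 = 2.76635 × 10^9 m ≈ 2.766 Gm
(b) e = (rₐ − rₚ)/(rₐ + rₚ) = (4.8573 × 10^9) / (5.5327 × 10^9) = 0.877926

Final answer:
(a) a = 2.766 Gm
(b) e = 0.8779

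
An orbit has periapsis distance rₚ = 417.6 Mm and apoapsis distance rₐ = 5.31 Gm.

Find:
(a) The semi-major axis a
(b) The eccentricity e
rₚ = 417.6 Mm = 4.176 × 10^8 m
rₐ = 5.31 Gm = 5.31 × 10^9 m
(a) a = (rₚ + rₐ)/2 = 2.8638 × 10^9 m ≈ 2.864 Gm
(b) e = (rₐ − rₚ)/(rₐ + rₚ) = (4.8924 × 10^9) / (5.7276 × 10^9) = 0.85418

Final answer:
(a) a = 2.864 Gm
(b) e = 0.8542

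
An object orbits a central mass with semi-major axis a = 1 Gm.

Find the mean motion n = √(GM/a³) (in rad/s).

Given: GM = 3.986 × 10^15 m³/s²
a = 1 Gm = 1 × 10^9 m
GM = 3.986 × 10^15 m³/s²
a³ = 1 × 10^27 m³
GM/a³ = (3.986 × 10^15) / (1 × 10^27) = 3.986 × 10^-12 s⁻²
n = √(GM/a³) = 1.9965 × 10^-6 rad/s ≈ 1.996 × 10^-6 rad/s

Final answer: n = 1.996 × 10^-6 rad/s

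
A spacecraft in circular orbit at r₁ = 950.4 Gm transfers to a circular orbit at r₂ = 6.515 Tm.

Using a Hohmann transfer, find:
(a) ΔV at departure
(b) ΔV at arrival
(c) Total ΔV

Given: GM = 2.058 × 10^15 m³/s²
r₁ = 950.4 Gm = 9.504 × 10^11 m
r₂ = 6.515 Tm = 6.515 × 10^12 m
GM = 2.058 × 10^15 m³/s²
Transfer ellipse: a_t = (r₁ + r₂)/2 = 3.7327 × 10^12 m
Circular speed at r₁: v₁ = √(GM/r₁) = 46.5339 m/s
Transfer speed at r₁ (periapsis): v₁ₜ = √(GM(2/r₁ − 1/a_t)) = 61.4773 m/s
(a) ΔV₁ = v₁ₜ − v₁ = 14.9434 m/s ≈ 14.94 m/s
Circular speed at r₂: v₂ = √(GM/r₂) = 17.7732 m/s
Transfer speed at r₂ (apoapsis): v₂ₜ = √(GM(2/r₂ − 1/a_t)) = 8.96824 m/s
(b) ΔV₂ = v₂ − v₂ₜ = 8.80496 m/s ≈ 8.805 m/s
(c) ΔV_total = ΔV₁ + ΔV₂ = 23.7484 m/s ≈ 23.75 m/s

Final answer:
(a) ΔV₁ = 14.94 m/s
(b) ΔV₂ = 8.805 m/s
(c) ΔV_total = 23.75 m/s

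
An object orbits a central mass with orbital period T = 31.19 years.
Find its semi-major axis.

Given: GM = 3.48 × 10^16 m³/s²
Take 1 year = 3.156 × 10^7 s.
T = 31.19 years = 9.84356 × 10^8 s
GM = 3.48 × 10^16 m³/s²
Kepler's third law: a³ = GM T² / (4π²)
T² = 9.68958 × 10^17 s²
a³ = (3.48 × 10^16) × (9.68958 × 10^17) / (4π²) = 8.54131 × 10^32 m³
a = (a³)^(1/3) = 9.488 × 10^10 m ≈ 94.88 Gm

Final answer: 94.88 Gm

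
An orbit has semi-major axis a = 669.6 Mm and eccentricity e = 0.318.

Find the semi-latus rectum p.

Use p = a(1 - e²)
a = 669.6 Mm = 6.696 × 10^8 m
e = 0.318,  e² = 0.101124,  1 − e² = 0.898876
p = a(1 − e²) = 6.696 × 10^8 m × 0.898876 = 6.01887 × 10^8 m ≈ 601.9 Mm

Final answer: p = 601.9 Mm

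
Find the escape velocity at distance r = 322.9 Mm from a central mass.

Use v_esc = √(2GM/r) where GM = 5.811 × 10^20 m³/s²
r = 322.9 Mm = 3.229 × 10^8 m
GM = 5.811 × 10^20 m³/s²
2GM/r = 2 × (5.811 × 10^20) / (3.229 × 10^8) = 3.59926 × 10^12 m²/s²
v_esc = √(2GM/r) = 1.89717 × 10^6 m/s ≈ 1897 km/s

Final answer: 1897 km/s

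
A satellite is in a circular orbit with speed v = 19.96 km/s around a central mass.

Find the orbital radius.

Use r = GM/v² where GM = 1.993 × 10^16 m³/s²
v = 19.96 km/s = 19960 m/s
GM = 1.993 × 10^16 m³/s²
v² = 3.98402 × 10^8 m²/s²
r = GM/v² = (1.993 × 10^16) / (3.98402 × 10^8) = 5.00249 × 10^7 m ≈ 50.02 Mm

Final answer: 50.02 Mm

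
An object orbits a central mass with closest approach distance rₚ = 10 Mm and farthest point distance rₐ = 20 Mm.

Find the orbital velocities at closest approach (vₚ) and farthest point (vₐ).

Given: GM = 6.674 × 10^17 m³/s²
rₚ = 10 Mm = 1 × 10^7 m
rₐ = 20 Mm = 2 × 10^7 m
GM = 6.674 × 10^17 m³/s²
a = (rₚ + rₐ)/2 = 1.5 × 10^7 m
Vis-viva: v² = GM (2/r − 1/a)
vₚ² = 6.674 × 10^17 × (2 × 10^-7 − 6.66667 × 10^-8) = 8.89867 × 10^10 m²/s²
vₚ = 298306 m/s ≈ 298.3 km/s
vₐ² = 6.674 × 10^17 × (1 × 10^-7 − 6.66667 × 10^-8) = 2.22467 × 10^10 m²/s²
vₐ = 149153 m/s ≈ 149.2 km/s

Final answer: vₚ = 298.3 km/s, vₐ = 149.2 km/s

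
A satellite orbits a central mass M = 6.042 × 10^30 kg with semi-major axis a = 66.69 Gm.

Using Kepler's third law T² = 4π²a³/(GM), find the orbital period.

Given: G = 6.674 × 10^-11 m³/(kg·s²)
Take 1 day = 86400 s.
M = 6.042 × 10^30 kg
GM = G × M = 6.674 × 10^-11 × 6.042 × 10^30 = 4.03243 × 10^20 m³/s²
a = 66.69 Gm = 6.669 × 10^10 m
a³ = 2.96608 × 10^32 m³
T = 2π √(a³/GM) = 2π √((2.96608 × 10^32) / (4.03243 × 10^20)) = 2π × 857645 s
T = 5.38874 × 10^6 s ≈ 62.37 days

Final answer: 62.37 days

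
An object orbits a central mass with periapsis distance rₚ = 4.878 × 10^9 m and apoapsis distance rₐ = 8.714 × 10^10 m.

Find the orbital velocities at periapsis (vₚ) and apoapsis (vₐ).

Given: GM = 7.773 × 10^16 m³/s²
rₚ = 4.878 × 10^9 m
rₐ = 8.714 × 10^10 m
GM = 7.773 × 10^16 m³/s²
a = (rₚ + rₐ)/2 = 4.6009 × 10^10 m
Vis-viva: v² = GM (2/r − 1/a)
vₚ² = 7.773 × 10^16 × (4.10004 × 10^-10 − 2.17349 × 10^-11) = 3.01802 × 10^7 m²/s²
vₚ = 5493.65 m/s ≈ 5.494 km/s
vₐ² = 7.773 × 10^16 × (2.29516 × 10^-11 − 2.17349 × 10^-11) = 94573.6 m²/s²
vₐ = 307.528 m/s ≈ 307.5 m/s

Final answer: vₚ = 5.494 km/s, vₐ = 307.5 m/s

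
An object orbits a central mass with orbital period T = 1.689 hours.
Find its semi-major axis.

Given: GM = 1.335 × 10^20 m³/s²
T = 1.689 hours = 6080.4 s
GM = 1.335 × 10^20 m³/s²
Kepler's third law: a³ = GM T² / (4π²)
T² = 3.69713 × 10^7 s²
a³ = (1.335 × 10^20) × (3.69713 × 10^7) / (4π²) = 1.25022 × 10^26 m³
a = (a³)^(1/3) = 5.00029 × 10^8 m ≈ 500 Mm

Final answer: 500 Mm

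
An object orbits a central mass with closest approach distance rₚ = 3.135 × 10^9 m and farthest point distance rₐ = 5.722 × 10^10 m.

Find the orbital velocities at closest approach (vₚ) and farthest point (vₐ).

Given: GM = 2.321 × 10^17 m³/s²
rₚ = 3.135 × 10^9 m
rₐ = 5.722 × 10^10 m
GM = 2.321 × 10^17 m³/s²
a = (rₚ + rₐ)/2 = 3.01775 × 10^10 m
Vis-viva: v² = GM (2/r − 1/a)
vₚ² = 2.321 × 10^17 × (6.37959 × 10^-10 − 3.31373 × 10^-11) = 1.40379 × 10^8 m²/s²
vₚ = 11848.2 m/s ≈ 11.85 km/s
vₐ² = 2.321 × 10^17 × (3.49528 × 10^-11 − 3.31373 × 10^-11) = 421387 m²/s²
vₐ = 649.144 m/s ≈ 649.1 m/s

Final answer: vₚ = 11.85 km/s, vₐ = 649.1 m/s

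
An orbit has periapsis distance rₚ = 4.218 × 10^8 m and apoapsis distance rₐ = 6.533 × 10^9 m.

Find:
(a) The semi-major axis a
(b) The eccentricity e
rₚ = 4.218 × 10^8 m
rₐ = 6.533 × 10^9 m
(a) a = (rₚ + rₐ)/2 = 3.4774 × 10^9 m ≈ 3.477 × 10^9 m
(b) e = (rₐ − rₚ)/(rₐ + rₚ) = (6.1112 × 10^9) / (6.9548 × 10^9) = 0.878702

Final answer:
(a) a = 3.477 × 10^9 m
(b) e = 0.8787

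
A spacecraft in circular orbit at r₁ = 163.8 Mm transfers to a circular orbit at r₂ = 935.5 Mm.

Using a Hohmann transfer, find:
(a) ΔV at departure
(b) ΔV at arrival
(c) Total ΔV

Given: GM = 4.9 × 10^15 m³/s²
r₁ = 163.8 Mm = 1.638 × 10^8 m
r₂ = 935.5 Mm = 9.355 × 10^8 m
GM = 4.9 × 10^15 m³/s²
Transfer ellipse: a_t = (r₁ + r₂)/2 = 5.4965 × 10^8 m
Circular speed at r₁: v₁ = √(GM/r₁) = 5469.42 m/s
Transfer speed at r₁ (periapsis): v₁ₜ = √(GM(2/r₁ − 1/a_t)) = 7135.43 m/s
(a) ΔV₁ = v₁ₜ − v₁ = 1666.01 m/s ≈ 1.666 km/s
Circular speed at r₂: v₂ = √(GM/r₂) = 2288.63 m/s
Transfer speed at r₂ (apoapsis): v₂ₜ = √(GM(2/r₂ − 1/a_t)) = 1249.37 m/s
(b) ΔV₂ = v₂ − v₂ₜ = 1039.27 m/s ≈ 1.039 km/s
(c) ΔV_total = ΔV₁ + ΔV₂ = 2705.27 m/s ≈ 2.705 km/s

Final answer:
(a) ΔV₁ = 1.666 km/s
(b) ΔV₂ = 1.039 km/s
(c) ΔV_total = 2.705 km/s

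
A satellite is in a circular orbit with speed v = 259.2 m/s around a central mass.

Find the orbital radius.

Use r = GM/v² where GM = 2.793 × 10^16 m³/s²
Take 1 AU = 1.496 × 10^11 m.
v = 259.2 m/s
GM = 2.793 × 10^16 m³/s²
v² = 67184.6 m²/s²
r = GM/v² = (2.793 × 10^16) / 67184.6 = 4.1572 × 10^11 m ≈ 2.779 AU

Final answer: 2.779 AU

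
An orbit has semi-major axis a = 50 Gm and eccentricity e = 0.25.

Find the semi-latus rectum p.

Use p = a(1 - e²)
a = 50 Gm = 5 × 10^10 m
e = 0.25,  e² = 0.0625,  1 − e² = 0.9375
p = a(1 − e²) = 5 × 10^10 m × 0.9375 = 4.6875 × 10^10 m ≈ 46.88 Gm

Final answer: p = 46.88 Gm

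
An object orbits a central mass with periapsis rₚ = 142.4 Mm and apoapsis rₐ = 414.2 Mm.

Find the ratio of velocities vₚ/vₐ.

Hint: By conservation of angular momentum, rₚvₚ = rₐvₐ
rₚ = 142.4 Mm = 1.424 × 10^8 m
rₐ = 414.2 Mm = 4.142 × 10^8 m
rₚvₚ = rₐvₐ  ⇒  vₚ/vₐ = rₐ/rₚ
vₚ/vₐ = (4.142 × 10^8) / (1.424 × 10^8) = 2.90871

Final answer: vₚ/vₐ = 2.909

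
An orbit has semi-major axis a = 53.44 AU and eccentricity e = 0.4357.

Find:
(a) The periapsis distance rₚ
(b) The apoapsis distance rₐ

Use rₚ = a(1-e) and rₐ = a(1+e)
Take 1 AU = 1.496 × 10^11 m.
a = 53.44 AU = 7.99462 × 10^12 m
e = 0.4357:  1 − e = 0.5643,  1 + e = 1.4357
(a) rₚ = a(1 − e) = 7.99462 × 10^12 m × 0.5643 = 4.51137 × 10^12 m ≈ 30.16 AU
(b) rₐ = a(1 + e) = 7.99462 × 10^12 m × 1.4357 = 1.14779 × 10^13 m ≈ 76.72 AU

Final answer:
(a) rₚ = 30.16 AU
(b) rₐ = 76.72 AU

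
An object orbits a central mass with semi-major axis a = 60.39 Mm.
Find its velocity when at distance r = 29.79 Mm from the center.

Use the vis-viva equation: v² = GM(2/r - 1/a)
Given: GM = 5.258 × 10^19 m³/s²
a = 60.39 Mm = 6.039 × 10^7 m
r = 29.79 Mm = 2.979 × 10^7 m
GM = 5.258 × 10^19 m³/s²
2/r − 1/a = 6.71366 × 10^-8 − 1.6559 × 10^-8 = 5.05776 × 10^-8 m⁻¹
v² = GM (2/r − 1/a) = 2.65937 × 10^12 m²/s²
v = 1.63076 × 10^6 m/s ≈ 1631 km/s

Final answer: 1631 km/s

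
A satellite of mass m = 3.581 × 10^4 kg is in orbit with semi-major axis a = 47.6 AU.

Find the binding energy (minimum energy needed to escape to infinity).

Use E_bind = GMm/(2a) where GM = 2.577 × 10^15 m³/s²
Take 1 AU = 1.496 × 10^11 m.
a = 47.6 AU = 7.12096 × 10^12 m
GM = 2.577 × 10^15 m³/s²
m = 3.581 × 10^4 kg
GMm = 2.577 × 10^15 × 35810 = 9.22824 × 10^19 m³·kg/s²
2a = 1.42419 × 10^13 m
E_bind = GMm/(2a) = 6.47963 × 10^6 J ≈ 6.48 MJ

Final answer: 6.48 MJ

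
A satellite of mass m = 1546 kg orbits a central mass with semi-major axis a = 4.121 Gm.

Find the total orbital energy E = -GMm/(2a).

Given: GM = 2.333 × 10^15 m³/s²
a = 4.121 Gm = 4.121 × 10^9 m
GM = 2.333 × 10^15 m³/s²
2a = 8.242 × 10^9 m
GMm = 2.333 × 10^15 × 1546 = 3.60682 × 10^18 m³·kg/s²
E = −GMm/(2a) = -4.37614 × 10^8 J ≈ -437.6 MJ

Final answer: -437.6 MJ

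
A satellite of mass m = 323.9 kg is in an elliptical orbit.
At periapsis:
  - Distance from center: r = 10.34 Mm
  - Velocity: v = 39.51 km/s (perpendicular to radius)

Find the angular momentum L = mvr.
r = 10.34 Mm = 1.034 × 10^7 m
v = 39.51 km/s = 39510 m/s
vr = 39510 × 1.034 × 10^7 = 4.08533 × 10^11 m²/s
L = m × vr = 323.9 × 4.08533 × 10^11 = 1.32324 × 10^14 kg·m²/s ≈ 1.323 × 10^14 kg·m²/s

Final answer: L = 1.323 × 10^14 kg·m²/s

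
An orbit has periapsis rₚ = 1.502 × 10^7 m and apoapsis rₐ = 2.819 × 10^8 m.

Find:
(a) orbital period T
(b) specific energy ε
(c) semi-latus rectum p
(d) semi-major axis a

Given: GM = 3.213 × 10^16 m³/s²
rₚ = 1.502 × 10^7 m
rₐ = 2.819 × 10^8 m
GM = 3.213 × 10^16 m³/s²
a = (rₚ + rₐ)/2 = 1.4846 × 10^8 m
e = (rₐ − rₚ)/(rₐ + rₚ) = (2.6688 × 10^8) / (2.9692 × 10^8) = 0.898828
(a) a³ = 3.27211 × 10^24 m³;  T = 2π √(a³/GM) = 2π × 10091.6 s = 63407.2 s ≈ 17.61 hours
(b) 2a = 2.9692 × 10^8 m;  ε = −GM/(2a) = -1.08211 × 10^8 J/kg ≈ -108.2 MJ/kg
(c) 1 − e² = 0.192108;  p = a(1 − e²) = 1.4846 × 10^8 × 0.192108 = 2.85204 × 10^7 m ≈ 2.852 × 10^7 m
(d) a = 1.4846 × 10^8 m ≈ 1.485 × 10^8 m

Final answer:
(a) orbital period T = 17.61 hours
(b) specific energy ε = -108.2 MJ/kg
(c) semi-latus rectum p = 2.852 × 10^7 m
(d) semi-major axis a = 1.485 × 10^8 m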